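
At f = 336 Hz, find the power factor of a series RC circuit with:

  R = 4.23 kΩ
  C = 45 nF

Step 1 — Angular frequency: ω = 2π·f = 2π·336 = 2111 rad/s.
Step 2 — Component impedances:
  R: Z = R = 4230 Ω
  C: Z = 1/(jωC) = -j/(ω·C) = 0 - j1.053e+04 Ω
Step 3 — Series combination: Z_total = R + C = 4230 - j1.053e+04 Ω = 1.134e+04∠-68.1° Ω.
Step 4 — Power factor: PF = cos(φ) = Re(Z)/|Z| = 4230/11344 = 0.3729.
Step 5 — Type: Im(Z) = -1.053e+04 ⇒ leading (phase φ = -68.1°).

PF = 0.3729 (leading, φ = -68.1°)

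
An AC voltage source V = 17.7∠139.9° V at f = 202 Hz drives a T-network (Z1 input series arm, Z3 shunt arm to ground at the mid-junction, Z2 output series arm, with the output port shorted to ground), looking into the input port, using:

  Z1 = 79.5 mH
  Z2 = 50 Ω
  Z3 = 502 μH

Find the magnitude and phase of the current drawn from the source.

Step 1 — Angular frequency: ω = 2π·f = 2π·202 = 1269 rad/s.
Step 2 — Component impedances:
  Z1: Z = jωL = j·1269·0.0795 = 0 + j100.9 Ω
  Z2: Z = R = 50 Ω
  Z3: Z = jωL = j·1269·0.000502 = 0 + j0.6371 Ω
Step 3 — With the output port shorted to ground, the output series arm Z2 runs from the junction to ground; the shunt arm Z3 also runs from the junction to ground. They appear in parallel: Z3 || Z2 = 0.008118 + j0.637 Ω.
Step 4 — Series with input arm Z1: Z_in = Z1 + (Z3 || Z2) = 0.008118 + j101.5 Ω = 101.5∠90.0° Ω.
Step 5 — Source phasor: V = 17.7∠139.9° V = -13.54 + j11.4 V.
Step 6 — Ohm's law: I = V / Z_total = (-13.54 + j11.4) / (0.008118 + j101.5) = 0.1123 + j0.1333 A.
Step 7 — Convert to polar: |I| = 0.1743 A, ∠I = 49.9°.

I = 0.1743∠49.9° A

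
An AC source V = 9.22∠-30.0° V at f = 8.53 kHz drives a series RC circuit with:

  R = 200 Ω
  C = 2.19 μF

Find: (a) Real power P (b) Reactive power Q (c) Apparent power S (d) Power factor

Step 1 — Angular frequency: ω = 2π·f = 2π·8530 = 5.36e+04 rad/s.
Step 2 — Component impedances:
  R: Z = R = 200 Ω
  C: Z = 1/(jωC) = -j/(ω·C) = 0 - j8.52 Ω
Step 3 — Series combination: Z_total = R + C = 200 - j8.52 Ω = 200.2∠-2.4° Ω.
Step 4 — Source phasor: V = 9.22∠-30.0° V = 7.985 - j4.61 V.
Step 5 — Current: I = V / Z = 0.04083 - j0.02131 A = 0.04606∠-27.6° A.
Step 6 — Complex power: S = V·I* = 0.4243 - j0.01807 VA.
Step 7 — Real power: P = Re(S) = 0.4243 W.
Step 8 — Reactive power: Q = Im(S) = -0.01807 VAR.
Step 9 — Apparent power: |S| = 0.4247 VA.
Step 10 — Power factor: PF = P/|S| = 0.9991 (leading).

(a) P = 0.4243 W  (b) Q = -0.01807 VAR  (c) S = 0.4247 VA  (d) PF = 0.9991 (leading)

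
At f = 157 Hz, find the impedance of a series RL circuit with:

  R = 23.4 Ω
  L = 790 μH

Step 1 — Angular frequency: ω = 2π·f = 2π·157 = 986.5 rad/s.
Step 2 — Component impedances:
  R: Z = R = 23.4 Ω
  L: Z = jωL = j·986.5·0.00079 = 0 + j0.7793 Ω
Step 3 — Series combination: Z_total = R + L = 23.4 + j0.7793 Ω = 23.41∠1.9° Ω.

Z = 23.4 + j0.7793 Ω = 23.41∠1.9° Ω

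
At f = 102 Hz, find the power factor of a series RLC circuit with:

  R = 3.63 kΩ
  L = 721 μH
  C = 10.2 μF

Step 1 — Angular frequency: ω = 2π·f = 2π·102 = 640.9 rad/s.
Step 2 — Component impedances:
  R: Z = R = 3630 Ω
  L: Z = jωL = j·640.9·0.000721 = 0 + j0.4621 Ω
  C: Z = 1/(jωC) = -j/(ω·C) = 0 - j153 Ω
Step 3 — Series combination: Z_total = R + L + C = 3630 - j152.5 Ω = 3633∠-2.4° Ω.
Step 4 — Power factor: PF = cos(φ) = Re(Z)/|Z| = 3630/3633.2 = 0.9991.
Step 5 — Type: Im(Z) = -152.5 ⇒ leading (phase φ = -2.4°).

PF = 0.9991 (leading, φ = -2.4°)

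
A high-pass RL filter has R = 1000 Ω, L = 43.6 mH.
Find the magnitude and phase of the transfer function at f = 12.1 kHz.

Step 1 — Angular frequency: ω = 2π·1.21e+04 = 7.603e+04 rad/s.
Step 2 — Transfer function: H(jω) = jωL/(R + jωL).
Step 3 — Numerator jωL = j·3315; denominator R + jωL = 1000 + j3315.
Step 4 — H = 0.9166 + j0.2765.
Step 5 — Magnitude: |H| = 0.9574 (-0.4 dB); phase: φ = 16.8°.

|H| = 0.9574 (-0.4 dB), φ = 16.8°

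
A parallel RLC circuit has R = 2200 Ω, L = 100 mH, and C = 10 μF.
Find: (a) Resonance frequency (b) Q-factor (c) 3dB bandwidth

Step 1 — Resonance: ω₀ = 1/√(LC) = 1/√(0.1·1e-05) = 1000 rad/s.
Step 2 — f₀ = ω₀/(2π) = 159.2 Hz.
Step 3 — Parallel Q: Q = R/(ω₀L) = 2200/(1000·0.1) = 22.
Step 4 — Bandwidth: Δω = ω₀/Q = 45.45 rad/s; BW = Δω/(2π) = 7.234 Hz.

(a) f₀ = 159.2 Hz  (b) Q = 22  (c) BW = 7.234 Hz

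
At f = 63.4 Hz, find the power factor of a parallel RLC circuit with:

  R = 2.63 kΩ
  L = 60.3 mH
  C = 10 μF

Step 1 — Angular frequency: ω = 2π·f = 2π·63.4 = 398.4 rad/s.
Step 2 — Component impedances:
  R: Z = R = 2630 Ω
  L: Z = jωL = j·398.4·0.0603 = 0 + j24.02 Ω
  C: Z = 1/(jωC) = -j/(ω·C) = 0 - j251 Ω
Step 3 — Parallel combination: 1/Z_total = 1/R + 1/L + 1/C; Z_total = 0.2682 + j26.56 Ω = 26.56∠89.4° Ω.
Step 4 — Power factor: PF = cos(φ) = Re(Z)/|Z| = 0.2682/26.56 = 0.0101.
Step 5 — Type: Im(Z) = 26.56 ⇒ lagging (phase φ = 89.4°).

PF = 0.0101 (lagging, φ = 89.4°)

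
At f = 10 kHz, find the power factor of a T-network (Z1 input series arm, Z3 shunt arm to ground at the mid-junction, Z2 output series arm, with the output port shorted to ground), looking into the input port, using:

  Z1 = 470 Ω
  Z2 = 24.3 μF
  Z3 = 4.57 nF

Step 1 — Angular frequency: ω = 2π·f = 2π·1e+04 = 6.283e+04 rad/s.
Step 2 — Component impedances:
  Z1: Z = R = 470 Ω
  Z2: Z = 1/(jωC) = -j/(ω·C) = 0 - j0.655 Ω
  Z3: Z = 1/(jωC) = -j/(ω·C) = 0 - j3483 Ω
Step 3 — With the output port shorted to ground, the output series arm Z2 runs from the junction to ground; the shunt arm Z3 also runs from the junction to ground. They appear in parallel: Z3 || Z2 = 0 - j0.6548 Ω.
Step 4 — Series with input arm Z1: Z_in = Z1 + (Z3 || Z2) = 470 - j0.6548 Ω = 470∠-0.1° Ω.
Step 5 — Power factor: PF = cos(φ) = Re(Z)/|Z| = 470/470 = 1.
Step 6 — Type: Im(Z) = -0.6548 ⇒ leading (phase φ = -0.1°).

PF = 1 (leading, φ = -0.1°)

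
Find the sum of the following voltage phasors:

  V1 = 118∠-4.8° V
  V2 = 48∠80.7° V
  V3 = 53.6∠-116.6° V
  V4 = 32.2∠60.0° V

Step 1 — Convert each phasor to rectangular form:
  V1 = 118·(cos(-4.8°) + j·sin(-4.8°)) = 117.6 - j9.874 V
  V2 = 48·(cos(80.7°) + j·sin(80.7°)) = 7.757 + j47.37 V
  V3 = 53.6·(cos(-116.6°) + j·sin(-116.6°)) = -24 - j47.93 V
  V4 = 32.2·(cos(60.0°) + j·sin(60.0°)) = 16.1 + j27.89 V
Step 2 — Sum components: V_total = 117.4 + j17.45 V.
Step 3 — Convert to polar: |V_total| = 118.7 V, ∠V_total = 8.5°.

V_total = 118.7∠8.5° V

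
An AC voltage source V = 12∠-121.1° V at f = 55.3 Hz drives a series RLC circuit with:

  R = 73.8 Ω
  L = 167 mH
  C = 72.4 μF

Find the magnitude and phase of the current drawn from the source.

Step 1 — Angular frequency: ω = 2π·f = 2π·55.3 = 347.5 rad/s.
Step 2 — Component impedances:
  R: Z = R = 73.8 Ω
  L: Z = jωL = j·347.5·0.167 = 0 + j58.03 Ω
  C: Z = 1/(jωC) = -j/(ω·C) = 0 - j39.75 Ω
Step 3 — Series combination: Z_total = R + L + C = 73.8 + j18.27 Ω = 76.03∠13.9° Ω.
Step 4 — Source phasor: V = 12∠-121.1° V = -6.198 - j10.28 V.
Step 5 — Ohm's law: I = V / Z_total = (-6.198 - j10.28) / (73.8 + j18.27) = -0.1116 - j0.1116 A.
Step 6 — Convert to polar: |I| = 0.1578 A, ∠I = -135.0°.

I = 0.1578∠-135.0° A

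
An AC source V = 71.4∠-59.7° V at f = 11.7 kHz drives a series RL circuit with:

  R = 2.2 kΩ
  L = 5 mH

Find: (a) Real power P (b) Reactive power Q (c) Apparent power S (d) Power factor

Step 1 — Angular frequency: ω = 2π·f = 2π·1.17e+04 = 7.351e+04 rad/s.
Step 2 — Component impedances:
  R: Z = R = 2200 Ω
  L: Z = jωL = j·7.351e+04·0.005 = 0 + j367.6 Ω
Step 3 — Series combination: Z_total = R + L = 2200 + j367.6 Ω = 2230∠9.5° Ω.
Step 4 — Source phasor: V = 71.4∠-59.7° V = 36.02 - j61.65 V.
Step 5 — Current: I = V / Z = 0.01138 - j0.02992 A = 0.03201∠-69.2° A.
Step 6 — Complex power: S = V·I* = 2.254 + j0.3766 VA.
Step 7 — Real power: P = Re(S) = 2.254 W.
Step 8 — Reactive power: Q = Im(S) = 0.3766 VAR.
Step 9 — Apparent power: |S| = 2.286 VA.
Step 10 — Power factor: PF = P/|S| = 0.9863 (lagging).

(a) P = 2.254 W  (b) Q = 0.3766 VAR  (c) S = 2.286 VA  (d) PF = 0.9863 (lagging)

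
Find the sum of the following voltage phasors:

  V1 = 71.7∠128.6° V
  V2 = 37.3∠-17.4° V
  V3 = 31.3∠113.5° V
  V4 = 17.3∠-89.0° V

Step 1 — Convert each phasor to rectangular form:
  V1 = 71.7·(cos(128.6°) + j·sin(128.6°)) = -44.73 + j56.04 V
  V2 = 37.3·(cos(-17.4°) + j·sin(-17.4°)) = 35.59 - j11.15 V
  V3 = 31.3·(cos(113.5°) + j·sin(113.5°)) = -12.48 + j28.7 V
  V4 = 17.3·(cos(-89.0°) + j·sin(-89.0°)) = 0.3019 - j17.3 V
Step 2 — Sum components: V_total = -21.32 + j56.29 V.
Step 3 — Convert to polar: |V_total| = 60.19 V, ∠V_total = 110.7°.

V_total = 60.19∠110.7° V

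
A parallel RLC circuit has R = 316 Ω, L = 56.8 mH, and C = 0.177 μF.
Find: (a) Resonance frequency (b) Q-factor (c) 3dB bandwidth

Step 1 — Resonance: ω₀ = 1/√(LC) = 1/√(0.0568·1.77e-07) = 9973 rad/s.
Step 2 — f₀ = ω₀/(2π) = 1587 Hz.
Step 3 — Parallel Q: Q = R/(ω₀L) = 316/(9973·0.0568) = 0.5578.
Step 4 — Bandwidth: Δω = ω₀/Q = 1.788e+04 rad/s; BW = Δω/(2π) = 2846 Hz.

(a) f₀ = 1587 Hz  (b) Q = 0.5578  (c) BW = 2846 Hz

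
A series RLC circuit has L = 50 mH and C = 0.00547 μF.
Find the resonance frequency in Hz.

Step 1 — Resonance condition Im(Z)=0 gives ω₀ = 1/√(LC).
Step 2 — ω₀ = 1/√(0.05·5.47e-09) = 6.047e+04 rad/s.
Step 3 — f₀ = ω₀/(2π) = 9624 Hz.

f₀ = 9624 Hz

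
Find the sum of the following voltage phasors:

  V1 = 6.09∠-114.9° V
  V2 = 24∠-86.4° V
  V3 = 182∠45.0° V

Step 1 — Convert each phasor to rectangular form:
  V1 = 6.09·(cos(-114.9°) + j·sin(-114.9°)) = -2.564 - j5.524 V
  V2 = 24·(cos(-86.4°) + j·sin(-86.4°)) = 1.507 - j23.95 V
  V3 = 182·(cos(45.0°) + j·sin(45.0°)) = 128.7 + j128.7 V
Step 2 — Sum components: V_total = 127.6 + j99.22 V.
Step 3 — Convert to polar: |V_total| = 161.7 V, ∠V_total = 37.9°.

V_total = 161.7∠37.9° V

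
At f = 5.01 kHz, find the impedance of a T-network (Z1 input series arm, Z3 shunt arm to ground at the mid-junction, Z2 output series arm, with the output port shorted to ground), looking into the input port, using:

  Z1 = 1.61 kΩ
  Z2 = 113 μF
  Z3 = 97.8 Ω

Step 1 — Angular frequency: ω = 2π·f = 2π·5010 = 3.148e+04 rad/s.
Step 2 — Component impedances:
  Z1: Z = R = 1610 Ω
  Z2: Z = 1/(jωC) = -j/(ω·C) = 0 - j0.2811 Ω
  Z3: Z = R = 97.8 Ω
Step 3 — With the output port shorted to ground, the output series arm Z2 runs from the junction to ground; the shunt arm Z3 also runs from the junction to ground. They appear in parallel: Z3 || Z2 = 0.0008081 - j0.2811 Ω.
Step 4 — Series with input arm Z1: Z_in = Z1 + (Z3 || Z2) = 1610 - j0.2811 Ω = 1610∠-0.0° Ω.

Z = 1610 - j0.2811 Ω = 1610∠-0.0° Ω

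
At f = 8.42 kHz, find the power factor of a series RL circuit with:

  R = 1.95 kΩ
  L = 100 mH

Step 1 — Angular frequency: ω = 2π·f = 2π·8420 = 5.29e+04 rad/s.
Step 2 — Component impedances:
  R: Z = R = 1950 Ω
  L: Z = jωL = j·5.29e+04·0.1 = 0 + j5290 Ω
Step 3 — Series combination: Z_total = R + L = 1950 + j5290 Ω = 5638∠69.8° Ω.
Step 4 — Power factor: PF = cos(φ) = Re(Z)/|Z| = 1950/5638.4 = 0.3458.
Step 5 — Type: Im(Z) = 5290 ⇒ lagging (phase φ = 69.8°).

PF = 0.3458 (lagging, φ = 69.8°)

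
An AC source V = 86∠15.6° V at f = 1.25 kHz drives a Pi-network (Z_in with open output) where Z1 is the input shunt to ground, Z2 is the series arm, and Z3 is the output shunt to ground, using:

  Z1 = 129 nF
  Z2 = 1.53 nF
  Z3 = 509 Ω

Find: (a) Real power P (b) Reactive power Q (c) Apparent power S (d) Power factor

Step 1 — Angular frequency: ω = 2π·f = 2π·1250 = 7854 rad/s.
Step 2 — Component impedances:
  Z1: Z = 1/(jωC) = -j/(ω·C) = 0 - j987 Ω
  Z2: Z = 1/(jωC) = -j/(ω·C) = 0 - j8.322e+04 Ω
  Z3: Z = R = 509 Ω
Step 3 — With open output, the series arm Z2 and the output shunt Z3 appear in series to ground: Z2 + Z3 = 509 - j8.322e+04 Ω.
Step 4 — Parallel with input shunt Z1: Z_in = Z1 || (Z2 + Z3) = 0.06993 - j975.4 Ω = 975.4∠-90.0° Ω.
Step 5 — Source phasor: V = 86∠15.6° V = 82.83 + j23.13 V.
Step 6 — Current: I = V / Z = -0.0237 + j0.08492 A = 0.08817∠105.6° A.
Step 7 — Complex power: S = V·I* = 0.0005436 - j7.582 VA.
Step 8 — Real power: P = Re(S) = 0.0005436 W.
Step 9 — Reactive power: Q = Im(S) = -7.582 VAR.
Step 10 — Apparent power: |S| = 7.582 VA.
Step 11 — Power factor: PF = P/|S| = 7.169e-05 (leading).

(a) P = 0.0005436 W  (b) Q = -7.582 VAR  (c) S = 7.582 VA  (d) PF = 7.169e-05 (leading)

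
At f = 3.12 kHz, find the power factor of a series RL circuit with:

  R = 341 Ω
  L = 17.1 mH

Step 1 — Angular frequency: ω = 2π·f = 2π·3120 = 1.96e+04 rad/s.
Step 2 — Component impedances:
  R: Z = R = 341 Ω
  L: Z = jωL = j·1.96e+04·0.0171 = 0 + j335.2 Ω
Step 3 — Series combination: Z_total = R + L = 341 + j335.2 Ω = 478.2∠44.5° Ω.
Step 4 — Power factor: PF = cos(φ) = Re(Z)/|Z| = 341/478.2 = 0.7131.
Step 5 — Type: Im(Z) = 335.2 ⇒ lagging (phase φ = 44.5°).

PF = 0.7131 (lagging, φ = 44.5°)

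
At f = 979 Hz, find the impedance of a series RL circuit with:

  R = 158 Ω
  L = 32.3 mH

Step 1 — Angular frequency: ω = 2π·f = 2π·979 = 6151 rad/s.
Step 2 — Component impedances:
  R: Z = R = 158 Ω
  L: Z = jωL = j·6151·0.0323 = 0 + j198.7 Ω
Step 3 — Series combination: Z_total = R + L = 158 + j198.7 Ω = 253.8∠51.5° Ω.

Z = 158 + j198.7 Ω = 253.8∠51.5° Ω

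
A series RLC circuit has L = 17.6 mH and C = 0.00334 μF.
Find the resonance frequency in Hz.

Step 1 — Resonance condition Im(Z)=0 gives ω₀ = 1/√(LC).
Step 2 — ω₀ = 1/√(0.0176·3.34e-09) = 1.304e+05 rad/s.
Step 3 — f₀ = ω₀/(2π) = 2.076e+04 Hz.

f₀ = 2.076e+04 Hz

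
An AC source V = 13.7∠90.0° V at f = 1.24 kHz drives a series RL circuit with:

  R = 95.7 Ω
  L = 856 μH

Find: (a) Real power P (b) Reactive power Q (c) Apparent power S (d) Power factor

Step 1 — Angular frequency: ω = 2π·f = 2π·1240 = 7791 rad/s.
Step 2 — Component impedances:
  R: Z = R = 95.7 Ω
  L: Z = jωL = j·7791·0.000856 = 0 + j6.669 Ω
Step 3 — Series combination: Z_total = R + L = 95.7 + j6.669 Ω = 95.93∠4.0° Ω.
Step 4 — Source phasor: V = 13.7∠90.0° V = 0 + j13.7 V.
Step 5 — Current: I = V / Z = 0.009928 + j0.1425 A = 0.1428∠86.0° A.
Step 6 — Complex power: S = V·I* = 1.952 + j0.136 VA.
Step 7 — Real power: P = Re(S) = 1.952 W.
Step 8 — Reactive power: Q = Im(S) = 0.136 VAR.
Step 9 — Apparent power: |S| = 1.956 VA.
Step 10 — Power factor: PF = P/|S| = 0.9976 (lagging).

(a) P = 1.952 W  (b) Q = 0.136 VAR  (c) S = 1.956 VA  (d) PF = 0.9976 (lagging)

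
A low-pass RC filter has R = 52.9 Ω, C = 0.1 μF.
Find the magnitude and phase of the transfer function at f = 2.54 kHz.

Step 1 — Angular frequency: ω = 2π·2540 = 1.596e+04 rad/s.
Step 2 — Transfer function: H(jω) = 1/(1 + jωRC).
Step 3 — Denominator: 1 + jωRC = 1 + j·1.596e+04·52.9·1e-07 = 1 + j0.08442.
Step 4 — H = 0.9929 - j0.08383.
Step 5 — Magnitude: |H| = 0.9965 (-0.0 dB); phase: φ = -4.8°.

|H| = 0.9965 (-0.0 dB), φ = -4.8°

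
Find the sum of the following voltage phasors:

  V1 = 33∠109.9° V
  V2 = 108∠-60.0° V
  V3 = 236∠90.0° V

Step 1 — Convert each phasor to rectangular form:
  V1 = 33·(cos(109.9°) + j·sin(109.9°)) = -11.23 + j31.03 V
  V2 = 108·(cos(-60.0°) + j·sin(-60.0°)) = 54 - j93.53 V
  V3 = 236·(cos(90.0°) + j·sin(90.0°)) = 0 + j236 V
Step 2 — Sum components: V_total = 42.77 + j173.5 V.
Step 3 — Convert to polar: |V_total| = 178.7 V, ∠V_total = 76.2°.

V_total = 178.7∠76.2° V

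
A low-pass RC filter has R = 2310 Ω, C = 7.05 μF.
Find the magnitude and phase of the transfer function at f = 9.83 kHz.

Step 1 — Angular frequency: ω = 2π·9830 = 6.176e+04 rad/s.
Step 2 — Transfer function: H(jω) = 1/(1 + jωRC).
Step 3 — Denominator: 1 + jωRC = 1 + j·6.176e+04·2310·7.05e-06 = 1 + j1006.
Step 4 — H = 9.884e-07 - j0.0009942.
Step 5 — Magnitude: |H| = 0.0009942 (-60.1 dB); phase: φ = -89.9°.

|H| = 0.0009942 (-60.1 dB), φ = -89.9°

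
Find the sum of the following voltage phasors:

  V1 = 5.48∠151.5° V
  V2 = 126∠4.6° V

Step 1 — Convert each phasor to rectangular form:
  V1 = 5.48·(cos(151.5°) + j·sin(151.5°)) = -4.816 + j2.615 V
  V2 = 126·(cos(4.6°) + j·sin(4.6°)) = 125.6 + j10.11 V
Step 2 — Sum components: V_total = 120.8 + j12.72 V.
Step 3 — Convert to polar: |V_total| = 121.4 V, ∠V_total = 6.0°.

V_total = 121.4∠6.0° V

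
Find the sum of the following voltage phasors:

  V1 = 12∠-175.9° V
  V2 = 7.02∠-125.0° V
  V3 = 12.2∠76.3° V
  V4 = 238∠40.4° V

Step 1 — Convert each phasor to rectangular form:
  V1 = 12·(cos(-175.9°) + j·sin(-175.9°)) = -11.97 - j0.858 V
  V2 = 7.02·(cos(-125.0°) + j·sin(-125.0°)) = -4.027 - j5.75 V
  V3 = 12.2·(cos(76.3°) + j·sin(76.3°)) = 2.889 + j11.85 V
  V4 = 238·(cos(40.4°) + j·sin(40.4°)) = 181.2 + j154.3 V
Step 2 — Sum components: V_total = 168.1 + j159.5 V.
Step 3 — Convert to polar: |V_total| = 231.8 V, ∠V_total = 43.5°.

V_total = 231.8∠43.5° V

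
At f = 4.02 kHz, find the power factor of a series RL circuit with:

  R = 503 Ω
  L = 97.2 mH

Step 1 — Angular frequency: ω = 2π·f = 2π·4020 = 2.526e+04 rad/s.
Step 2 — Component impedances:
  R: Z = R = 503 Ω
  L: Z = jωL = j·2.526e+04·0.0972 = 0 + j2455 Ω
Step 3 — Series combination: Z_total = R + L = 503 + j2455 Ω = 2506∠78.4° Ω.
Step 4 — Power factor: PF = cos(φ) = Re(Z)/|Z| = 503/2506 = 0.2007.
Step 5 — Type: Im(Z) = 2455 ⇒ lagging (phase φ = 78.4°).

PF = 0.2007 (lagging, φ = 78.4°)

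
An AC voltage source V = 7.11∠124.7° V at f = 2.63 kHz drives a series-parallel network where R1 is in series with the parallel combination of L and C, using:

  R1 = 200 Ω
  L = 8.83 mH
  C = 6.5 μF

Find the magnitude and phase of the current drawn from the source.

Step 1 — Angular frequency: ω = 2π·f = 2π·2630 = 1.652e+04 rad/s.
Step 2 — Component impedances:
  R1: Z = R = 200 Ω
  L: Z = jωL = j·1.652e+04·0.00883 = 0 + j145.9 Ω
  C: Z = 1/(jωC) = -j/(ω·C) = 0 - j9.31 Ω
Step 3 — Parallel branch: L || C = 1/(1/L + 1/C) = 0 - j9.945 Ω.
Step 4 — Series with R1: Z_total = R1 + (L || C) = 200 - j9.945 Ω = 200.2∠-2.8° Ω.
Step 5 — Source phasor: V = 7.11∠124.7° V = -4.048 + j5.845 V.
Step 6 — Ohm's law: I = V / Z_total = (-4.048 + j5.845) / (200 - j9.945) = -0.02164 + j0.02815 A.
Step 7 — Convert to polar: |I| = 0.03551 A, ∠I = 127.5°.

I = 0.03551∠127.5° A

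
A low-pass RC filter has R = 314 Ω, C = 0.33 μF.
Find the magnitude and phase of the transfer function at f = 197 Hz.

Step 1 — Angular frequency: ω = 2π·197 = 1238 rad/s.
Step 2 — Transfer function: H(jω) = 1/(1 + jωRC).
Step 3 — Denominator: 1 + jωRC = 1 + j·1238·314·3.3e-07 = 1 + j0.1283.
Step 4 — H = 0.9838 - j0.1262.
Step 5 — Magnitude: |H| = 0.9919 (-0.1 dB); phase: φ = -7.3°.

|H| = 0.9919 (-0.1 dB), φ = -7.3°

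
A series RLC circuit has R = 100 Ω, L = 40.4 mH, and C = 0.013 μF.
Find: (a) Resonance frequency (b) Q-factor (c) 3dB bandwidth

Step 1 — Resonance condition Im(Z)=0 gives ω₀ = 1/√(LC).
Step 2 — ω₀ = 1/√(0.0404·1.3e-08) = 4.364e+04 rad/s.
Step 3 — f₀ = ω₀/(2π) = 6945 Hz.
Step 4 — Series Q: Q = ω₀L/R = 4.364e+04·0.0404/100 = 17.63.
Step 5 — 3dB bandwidth: Δω = ω₀/Q = 2475 rad/s; BW = Δω/(2π) = 393.9 Hz.

(a) f₀ = 6945 Hz  (b) Q = 17.63  (c) BW = 393.9 Hz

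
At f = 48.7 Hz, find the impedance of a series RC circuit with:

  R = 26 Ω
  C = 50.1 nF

Step 1 — Angular frequency: ω = 2π·f = 2π·48.7 = 306 rad/s.
Step 2 — Component impedances:
  R: Z = R = 26 Ω
  C: Z = 1/(jωC) = -j/(ω·C) = 0 - j6.523e+04 Ω
Step 3 — Series combination: Z_total = R + C = 26 - j6.523e+04 Ω = 6.523e+04∠-90.0° Ω.

Z = 26 - j6.523e+04 Ω = 6.523e+04∠-90.0° Ω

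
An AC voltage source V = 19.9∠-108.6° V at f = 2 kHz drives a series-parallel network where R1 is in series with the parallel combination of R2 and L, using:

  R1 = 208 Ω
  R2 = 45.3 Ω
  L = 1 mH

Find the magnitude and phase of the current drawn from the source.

Step 1 — Angular frequency: ω = 2π·f = 2π·2000 = 1.257e+04 rad/s.
Step 2 — Component impedances:
  R1: Z = R = 208 Ω
  R2: Z = R = 45.3 Ω
  L: Z = jωL = j·1.257e+04·0.001 = 0 + j12.57 Ω
Step 3 — Parallel branch: R2 || L = 1/(1/R2 + 1/L) = 3.237 + j11.67 Ω.
Step 4 — Series with R1: Z_total = R1 + (R2 || L) = 211.2 + j11.67 Ω = 211.6∠3.2° Ω.
Step 5 — Source phasor: V = 19.9∠-108.6° V = -6.347 - j18.86 V.
Step 6 — Ohm's law: I = V / Z_total = (-6.347 - j18.86) / (211.2 + j11.67) = -0.03487 - j0.08736 A.
Step 7 — Convert to polar: |I| = 0.09406 A, ∠I = -111.8°.

I = 0.09406∠-111.8° A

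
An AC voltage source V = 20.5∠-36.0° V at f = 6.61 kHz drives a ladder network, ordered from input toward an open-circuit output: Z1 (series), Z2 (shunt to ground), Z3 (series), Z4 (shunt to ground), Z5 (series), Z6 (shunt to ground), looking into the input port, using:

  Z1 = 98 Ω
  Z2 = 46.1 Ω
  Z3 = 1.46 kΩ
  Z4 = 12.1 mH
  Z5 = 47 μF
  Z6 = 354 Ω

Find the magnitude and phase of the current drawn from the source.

Step 1 — Angular frequency: ω = 2π·f = 2π·6610 = 4.153e+04 rad/s.
Step 2 — Component impedances:
  Z1: Z = R = 98 Ω
  Z2: Z = R = 46.1 Ω
  Z3: Z = R = 1460 Ω
  Z4: Z = jωL = j·4.153e+04·0.0121 = 0 + j502.5 Ω
  Z5: Z = 1/(jωC) = -j/(ω·C) = 0 - j0.5123 Ω
  Z6: Z = R = 354 Ω
Step 3 — Ladder network (open output): work backward from the far end, alternating series and parallel combinations. Z_in = 142.9 + j0.1155 Ω = 142.9∠0.0° Ω.
Step 4 — Source phasor: V = 20.5∠-36.0° V = 16.58 - j12.05 V.
Step 5 — Ohm's law: I = V / Z_total = (16.58 - j12.05) / (142.9 + j0.1155) = 0.116 - j0.08442 A.
Step 6 — Convert to polar: |I| = 0.1435 A, ∠I = -36.0°.

I = 0.1435∠-36.0° A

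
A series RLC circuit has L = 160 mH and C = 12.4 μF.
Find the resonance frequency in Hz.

Step 1 — Resonance condition Im(Z)=0 gives ω₀ = 1/√(LC).
Step 2 — ω₀ = 1/√(0.16·1.24e-05) = 710 rad/s.
Step 3 — f₀ = ω₀/(2π) = 113 Hz.

f₀ = 113 Hz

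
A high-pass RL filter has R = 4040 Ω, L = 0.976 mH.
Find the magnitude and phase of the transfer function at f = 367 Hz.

Step 1 — Angular frequency: ω = 2π·367 = 2306 rad/s.
Step 2 — Transfer function: H(jω) = jωL/(R + jωL).
Step 3 — Numerator jωL = j·2.251; denominator R + jωL = 4040 + j2.251.
Step 4 — H = 3.103e-07 + j0.0005571.
Step 5 — Magnitude: |H| = 0.0005571 (-65.1 dB); phase: φ = 90.0°.

|H| = 0.0005571 (-65.1 dB), φ = 90.0°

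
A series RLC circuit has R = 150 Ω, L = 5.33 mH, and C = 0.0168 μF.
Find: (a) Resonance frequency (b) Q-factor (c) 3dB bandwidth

Step 1 — Resonance: ω₀ = 1/√(LC) = 1/√(0.00533·1.68e-08) = 1.057e+05 rad/s.
Step 2 — f₀ = ω₀/(2π) = 1.682e+04 Hz.
Step 3 — Series Q: Q = ω₀L/R = 1.057e+05·0.00533/150 = 3.755.
Step 4 — Bandwidth: Δω = ω₀/Q = 2.814e+04 rad/s; BW = Δω/(2π) = 4479 Hz.

(a) f₀ = 1.682e+04 Hz  (b) Q = 3.755  (c) BW = 4479 Hz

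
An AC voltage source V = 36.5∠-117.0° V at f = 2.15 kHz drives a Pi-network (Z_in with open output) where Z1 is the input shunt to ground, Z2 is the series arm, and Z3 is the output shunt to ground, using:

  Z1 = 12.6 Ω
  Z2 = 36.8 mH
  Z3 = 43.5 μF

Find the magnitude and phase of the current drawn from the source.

Step 1 — Angular frequency: ω = 2π·f = 2π·2150 = 1.351e+04 rad/s.
Step 2 — Component impedances:
  Z1: Z = R = 12.6 Ω
  Z2: Z = jωL = j·1.351e+04·0.0368 = 0 + j497.1 Ω
  Z3: Z = 1/(jωC) = -j/(ω·C) = 0 - j1.702 Ω
Step 3 — With open output, the series arm Z2 and the output shunt Z3 appear in series to ground: Z2 + Z3 = 0 + j495.4 Ω.
Step 4 — Parallel with input shunt Z1: Z_in = Z1 || (Z2 + Z3) = 12.59 + j0.3202 Ω = 12.6∠1.5° Ω.
Step 5 — Source phasor: V = 36.5∠-117.0° V = -16.57 - j32.52 V.
Step 6 — Ohm's law: I = V / Z_total = (-16.57 - j32.52) / (12.59 + j0.3202) = -1.381 - j2.548 A.
Step 7 — Convert to polar: |I| = 2.898 A, ∠I = -118.5°.

I = 2.898∠-118.5° A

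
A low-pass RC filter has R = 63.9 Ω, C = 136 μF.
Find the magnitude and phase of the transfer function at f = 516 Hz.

Step 1 — Angular frequency: ω = 2π·516 = 3242 rad/s.
Step 2 — Transfer function: H(jω) = 1/(1 + jωRC).
Step 3 — Denominator: 1 + jωRC = 1 + j·3242·63.9·0.000136 = 1 + j28.18.
Step 4 — H = 0.001258 - j0.03545.
Step 5 — Magnitude: |H| = 0.03547 (-29.0 dB); phase: φ = -88.0°.

|H| = 0.03547 (-29.0 dB), φ = -88.0°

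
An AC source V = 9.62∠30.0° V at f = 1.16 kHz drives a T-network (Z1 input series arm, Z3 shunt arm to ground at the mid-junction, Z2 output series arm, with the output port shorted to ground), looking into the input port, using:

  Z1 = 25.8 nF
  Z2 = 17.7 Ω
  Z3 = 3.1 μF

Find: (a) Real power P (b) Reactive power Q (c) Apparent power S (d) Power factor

Step 1 — Angular frequency: ω = 2π·f = 2π·1160 = 7288 rad/s.
Step 2 — Component impedances:
  Z1: Z = 1/(jωC) = -j/(ω·C) = 0 - j5318 Ω
  Z2: Z = R = 17.7 Ω
  Z3: Z = 1/(jωC) = -j/(ω·C) = 0 - j44.26 Ω
Step 3 — With the output port shorted to ground, the output series arm Z2 runs from the junction to ground; the shunt arm Z3 also runs from the junction to ground. They appear in parallel: Z3 || Z2 = 15.26 - j6.103 Ω.
Step 4 — Series with input arm Z1: Z_in = Z1 + (Z3 || Z2) = 15.26 - j5324 Ω = 5324∠-89.8° Ω.
Step 5 — Source phasor: V = 9.62∠30.0° V = 8.331 + j4.81 V.
Step 6 — Current: I = V / Z = -0.000899 + j0.001567 A = 0.001807∠119.8° A.
Step 7 — Complex power: S = V·I* = 4.982e-05 - j0.01738 VA.
Step 8 — Real power: P = Re(S) = 4.982e-05 W.
Step 9 — Reactive power: Q = Im(S) = -0.01738 VAR.
Step 10 — Apparent power: |S| = 0.01738 VA.
Step 11 — Power factor: PF = P/|S| = 0.002866 (leading).

(a) P = 4.982e-05 W  (b) Q = -0.01738 VAR  (c) S = 0.01738 VA  (d) PF = 0.002866 (leading)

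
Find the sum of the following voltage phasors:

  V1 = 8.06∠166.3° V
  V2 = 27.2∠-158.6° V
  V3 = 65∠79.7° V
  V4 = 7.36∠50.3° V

Step 1 — Convert each phasor to rectangular form:
  V1 = 8.06·(cos(166.3°) + j·sin(166.3°)) = -7.831 + j1.909 V
  V2 = 27.2·(cos(-158.6°) + j·sin(-158.6°)) = -25.32 - j9.925 V
  V3 = 65·(cos(79.7°) + j·sin(79.7°)) = 11.62 + j63.95 V
  V4 = 7.36·(cos(50.3°) + j·sin(50.3°)) = 4.701 + j5.663 V
Step 2 — Sum components: V_total = -16.83 + j61.6 V.
Step 3 — Convert to polar: |V_total| = 63.86 V, ∠V_total = 105.3°.

V_total = 63.86∠105.3° V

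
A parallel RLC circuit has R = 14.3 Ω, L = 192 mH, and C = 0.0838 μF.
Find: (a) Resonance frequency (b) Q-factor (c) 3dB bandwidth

Step 1 — Resonance: ω₀ = 1/√(LC) = 1/√(0.192·8.38e-08) = 7884 rad/s.
Step 2 — f₀ = ω₀/(2π) = 1255 Hz.
Step 3 — Parallel Q: Q = R/(ω₀L) = 14.3/(7884·0.192) = 0.009447.
Step 4 — Bandwidth: Δω = ω₀/Q = 8.345e+05 rad/s; BW = Δω/(2π) = 1.328e+05 Hz.

(a) f₀ = 1255 Hz  (b) Q = 0.009447  (c) BW = 1.328e+05 Hz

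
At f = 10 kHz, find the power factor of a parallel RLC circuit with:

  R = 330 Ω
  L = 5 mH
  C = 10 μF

Step 1 — Angular frequency: ω = 2π·f = 2π·1e+04 = 6.283e+04 rad/s.
Step 2 — Component impedances:
  R: Z = R = 330 Ω
  L: Z = jωL = j·6.283e+04·0.005 = 0 + j314.2 Ω
  C: Z = 1/(jωC) = -j/(ω·C) = 0 - j1.592 Ω
Step 3 — Parallel combination: 1/Z_total = 1/R + 1/L + 1/C; Z_total = 0.007754 - j1.6 Ω = 1.6∠-89.7° Ω.
Step 4 — Power factor: PF = cos(φ) = Re(Z)/|Z| = 0.007754/1.5996 = 0.004847.
Step 5 — Type: Im(Z) = -1.6 ⇒ leading (phase φ = -89.7°).

PF = 0.004847 (leading, φ = -89.7°)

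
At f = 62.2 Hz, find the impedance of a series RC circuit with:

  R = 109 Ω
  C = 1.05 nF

Step 1 — Angular frequency: ω = 2π·f = 2π·62.2 = 390.8 rad/s.
Step 2 — Component impedances:
  R: Z = R = 109 Ω
  C: Z = 1/(jωC) = -j/(ω·C) = 0 - j2.437e+06 Ω
Step 3 — Series combination: Z_total = R + C = 109 - j2.437e+06 Ω = 2.437e+06∠-90.0° Ω.

Z = 109 - j2.437e+06 Ω = 2.437e+06∠-90.0° Ω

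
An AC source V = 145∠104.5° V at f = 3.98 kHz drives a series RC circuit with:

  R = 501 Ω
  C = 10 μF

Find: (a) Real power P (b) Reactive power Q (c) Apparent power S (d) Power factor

Step 1 — Angular frequency: ω = 2π·f = 2π·3980 = 2.501e+04 rad/s.
Step 2 — Component impedances:
  R: Z = R = 501 Ω
  C: Z = 1/(jωC) = -j/(ω·C) = 0 - j3.999 Ω
Step 3 — Series combination: Z_total = R + C = 501 - j3.999 Ω = 501∠-0.5° Ω.
Step 4 — Source phasor: V = 145∠104.5° V = -36.31 + j140.4 V.
Step 5 — Current: I = V / Z = -0.0747 + j0.2796 A = 0.2894∠105.0° A.
Step 6 — Complex power: S = V·I* = 41.96 - j0.3349 VA.
Step 7 — Real power: P = Re(S) = 41.96 W.
Step 8 — Reactive power: Q = Im(S) = -0.3349 VAR.
Step 9 — Apparent power: |S| = 41.96 VA.
Step 10 — Power factor: PF = P/|S| = 1 (leading).

(a) P = 41.96 W  (b) Q = -0.3349 VAR  (c) S = 41.96 VA  (d) PF = 1 (leading)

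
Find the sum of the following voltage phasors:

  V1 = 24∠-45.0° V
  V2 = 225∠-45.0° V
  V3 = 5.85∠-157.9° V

Step 1 — Convert each phasor to rectangular form:
  V1 = 24·(cos(-45.0°) + j·sin(-45.0°)) = 16.97 - j16.97 V
  V2 = 225·(cos(-45.0°) + j·sin(-45.0°)) = 159.1 - j159.1 V
  V3 = 5.85·(cos(-157.9°) + j·sin(-157.9°)) = -5.42 - j2.201 V
Step 2 — Sum components: V_total = 170.6 - j178.3 V.
Step 3 — Convert to polar: |V_total| = 246.8 V, ∠V_total = -46.3°.

V_total = 246.8∠-46.3° V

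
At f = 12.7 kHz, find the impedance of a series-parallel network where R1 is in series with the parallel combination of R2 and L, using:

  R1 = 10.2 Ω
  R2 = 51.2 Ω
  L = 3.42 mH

Step 1 — Angular frequency: ω = 2π·f = 2π·1.27e+04 = 7.98e+04 rad/s.
Step 2 — Component impedances:
  R1: Z = R = 10.2 Ω
  R2: Z = R = 51.2 Ω
  L: Z = jωL = j·7.98e+04·0.00342 = 0 + j272.9 Ω
Step 3 — Parallel branch: R2 || L = 1/(1/R2 + 1/L) = 49.46 + j9.279 Ω.
Step 4 — Series with R1: Z_total = R1 + (R2 || L) = 59.66 + j9.279 Ω = 60.38∠8.8° Ω.

Z = 59.66 + j9.279 Ω = 60.38∠8.8° Ω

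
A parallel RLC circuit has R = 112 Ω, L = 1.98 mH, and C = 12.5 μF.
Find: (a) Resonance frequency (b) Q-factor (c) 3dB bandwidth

Step 1 — Resonance: ω₀ = 1/√(LC) = 1/√(0.00198·1.25e-05) = 6356 rad/s.
Step 2 — f₀ = ω₀/(2π) = 1012 Hz.
Step 3 — Parallel Q: Q = R/(ω₀L) = 112/(6356·0.00198) = 8.899.
Step 4 — Bandwidth: Δω = ω₀/Q = 714.3 rad/s; BW = Δω/(2π) = 113.7 Hz.

(a) f₀ = 1012 Hz  (b) Q = 8.899  (c) BW = 113.7 Hz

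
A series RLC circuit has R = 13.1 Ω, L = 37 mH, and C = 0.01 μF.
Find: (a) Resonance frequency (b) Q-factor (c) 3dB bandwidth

Step 1 — Resonance condition Im(Z)=0 gives ω₀ = 1/√(LC).
Step 2 — ω₀ = 1/√(0.037·1e-08) = 5.199e+04 rad/s.
Step 3 — f₀ = ω₀/(2π) = 8274 Hz.
Step 4 — Series Q: Q = ω₀L/R = 5.199e+04·0.037/13.1 = 146.8.
Step 5 — 3dB bandwidth: Δω = ω₀/Q = 354.1 rad/s; BW = Δω/(2π) = 56.35 Hz.

(a) f₀ = 8274 Hz  (b) Q = 146.8  (c) BW = 56.35 Hz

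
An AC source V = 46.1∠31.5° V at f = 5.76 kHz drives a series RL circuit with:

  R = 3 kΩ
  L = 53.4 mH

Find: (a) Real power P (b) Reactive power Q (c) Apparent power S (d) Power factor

Step 1 — Angular frequency: ω = 2π·f = 2π·5760 = 3.619e+04 rad/s.
Step 2 — Component impedances:
  R: Z = R = 3000 Ω
  L: Z = jωL = j·3.619e+04·0.0534 = 0 + j1933 Ω
Step 3 — Series combination: Z_total = R + L = 3000 + j1933 Ω = 3569∠32.8° Ω.
Step 4 — Source phasor: V = 46.1∠31.5° V = 39.31 + j24.09 V.
Step 5 — Current: I = V / Z = 0.01291 - j0.0002908 A = 0.01292∠-1.3° A.
Step 6 — Complex power: S = V·I* = 0.5006 + j0.3225 VA.
Step 7 — Real power: P = Re(S) = 0.5006 W.
Step 8 — Reactive power: Q = Im(S) = 0.3225 VAR.
Step 9 — Apparent power: |S| = 0.5955 VA.
Step 10 — Power factor: PF = P/|S| = 0.8407 (lagging).

(a) P = 0.5006 W  (b) Q = 0.3225 VAR  (c) S = 0.5955 VA  (d) PF = 0.8407 (lagging)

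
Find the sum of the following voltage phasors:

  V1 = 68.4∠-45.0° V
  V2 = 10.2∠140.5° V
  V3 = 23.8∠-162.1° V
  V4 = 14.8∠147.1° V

Step 1 — Convert each phasor to rectangular form:
  V1 = 68.4·(cos(-45.0°) + j·sin(-45.0°)) = 48.37 - j48.37 V
  V2 = 10.2·(cos(140.5°) + j·sin(140.5°)) = -7.871 + j6.488 V
  V3 = 23.8·(cos(-162.1°) + j·sin(-162.1°)) = -22.65 - j7.315 V
  V4 = 14.8·(cos(147.1°) + j·sin(147.1°)) = -12.43 + j8.039 V
Step 2 — Sum components: V_total = 5.421 - j41.15 V.
Step 3 — Convert to polar: |V_total| = 41.51 V, ∠V_total = -82.5°.

V_total = 41.51∠-82.5° V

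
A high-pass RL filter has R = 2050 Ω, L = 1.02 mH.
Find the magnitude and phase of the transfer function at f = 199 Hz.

Step 1 — Angular frequency: ω = 2π·199 = 1250 rad/s.
Step 2 — Transfer function: H(jω) = jωL/(R + jωL).
Step 3 — Numerator jωL = j·1.275; denominator R + jωL = 2050 + j1.275.
Step 4 — H = 3.87e-07 + j0.0006221.
Step 5 — Magnitude: |H| = 0.0006221 (-64.1 dB); phase: φ = 90.0°.

|H| = 0.0006221 (-64.1 dB), φ = 90.0°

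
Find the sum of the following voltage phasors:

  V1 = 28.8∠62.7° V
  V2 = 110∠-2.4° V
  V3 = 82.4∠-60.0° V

Step 1 — Convert each phasor to rectangular form:
  V1 = 28.8·(cos(62.7°) + j·sin(62.7°)) = 13.21 + j25.59 V
  V2 = 110·(cos(-2.4°) + j·sin(-2.4°)) = 109.9 - j4.606 V
  V3 = 82.4·(cos(-60.0°) + j·sin(-60.0°)) = 41.2 - j71.36 V
Step 2 — Sum components: V_total = 164.3 - j50.37 V.
Step 3 — Convert to polar: |V_total| = 171.9 V, ∠V_total = -17.0°.

V_total = 171.9∠-17.0° V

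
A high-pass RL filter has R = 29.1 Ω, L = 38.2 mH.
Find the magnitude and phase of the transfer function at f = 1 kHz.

Step 1 — Angular frequency: ω = 2π·1000 = 6283 rad/s.
Step 2 — Transfer function: H(jω) = jωL/(R + jωL).
Step 3 — Numerator jωL = j·240; denominator R + jωL = 29.1 + j240.
Step 4 — H = 0.9855 + j0.1195.
Step 5 — Magnitude: |H| = 0.9927 (-0.1 dB); phase: φ = 6.9°.

|H| = 0.9927 (-0.1 dB), φ = 6.9°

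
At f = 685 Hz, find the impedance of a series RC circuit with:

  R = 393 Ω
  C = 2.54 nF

Step 1 — Angular frequency: ω = 2π·f = 2π·685 = 4304 rad/s.
Step 2 — Component impedances:
  R: Z = R = 393 Ω
  C: Z = 1/(jωC) = -j/(ω·C) = 0 - j9.147e+04 Ω
Step 3 — Series combination: Z_total = R + C = 393 - j9.147e+04 Ω = 9.147e+04∠-89.8° Ω.

Z = 393 - j9.147e+04 Ω = 9.147e+04∠-89.8° Ω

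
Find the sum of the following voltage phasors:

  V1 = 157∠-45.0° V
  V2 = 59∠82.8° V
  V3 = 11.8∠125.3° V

Step 1 — Convert each phasor to rectangular form:
  V1 = 157·(cos(-45.0°) + j·sin(-45.0°)) = 111 - j111 V
  V2 = 59·(cos(82.8°) + j·sin(82.8°)) = 7.395 + j58.53 V
  V3 = 11.8·(cos(125.3°) + j·sin(125.3°)) = -6.819 + j9.63 V
Step 2 — Sum components: V_total = 111.6 - j42.85 V.
Step 3 — Convert to polar: |V_total| = 119.5 V, ∠V_total = -21.0°.

V_total = 119.5∠-21.0° V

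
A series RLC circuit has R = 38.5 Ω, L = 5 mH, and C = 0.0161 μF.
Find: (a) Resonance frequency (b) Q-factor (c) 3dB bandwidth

Step 1 — Resonance: ω₀ = 1/√(LC) = 1/√(0.005·1.61e-08) = 1.115e+05 rad/s.
Step 2 — f₀ = ω₀/(2π) = 1.774e+04 Hz.
Step 3 — Series Q: Q = ω₀L/R = 1.115e+05·0.005/38.5 = 14.47.
Step 4 — Bandwidth: Δω = ω₀/Q = 7700 rad/s; BW = Δω/(2π) = 1225 Hz.

(a) f₀ = 1.774e+04 Hz  (b) Q = 14.47  (c) BW = 1225 Hz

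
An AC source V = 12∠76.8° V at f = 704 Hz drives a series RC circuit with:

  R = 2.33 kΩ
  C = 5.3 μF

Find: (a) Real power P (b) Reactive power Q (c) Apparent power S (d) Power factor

Step 1 — Angular frequency: ω = 2π·f = 2π·704 = 4423 rad/s.
Step 2 — Component impedances:
  R: Z = R = 2330 Ω
  C: Z = 1/(jωC) = -j/(ω·C) = 0 - j42.66 Ω
Step 3 — Series combination: Z_total = R + C = 2330 - j42.66 Ω = 2330∠-1.0° Ω.
Step 4 — Source phasor: V = 12∠76.8° V = 2.74 + j11.68 V.
Step 5 — Current: I = V / Z = 0.001084 + j0.005034 A = 0.005149∠77.8° A.
Step 6 — Complex power: S = V·I* = 0.06178 - j0.001131 VA.
Step 7 — Real power: P = Re(S) = 0.06178 W.
Step 8 — Reactive power: Q = Im(S) = -0.001131 VAR.
Step 9 — Apparent power: |S| = 0.06179 VA.
Step 10 — Power factor: PF = P/|S| = 0.9998 (leading).

(a) P = 0.06178 W  (b) Q = -0.001131 VAR  (c) S = 0.06179 VA  (d) PF = 0.9998 (leading)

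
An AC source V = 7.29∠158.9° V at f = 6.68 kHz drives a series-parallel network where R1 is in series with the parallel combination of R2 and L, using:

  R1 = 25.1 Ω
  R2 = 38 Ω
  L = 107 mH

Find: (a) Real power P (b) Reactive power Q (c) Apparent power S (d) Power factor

Step 1 — Angular frequency: ω = 2π·f = 2π·6680 = 4.197e+04 rad/s.
Step 2 — Component impedances:
  R1: Z = R = 25.1 Ω
  R2: Z = R = 38 Ω
  L: Z = jωL = j·4.197e+04·0.107 = 0 + j4491 Ω
Step 3 — Parallel branch: R2 || L = 1/(1/R2 + 1/L) = 38 + j0.3215 Ω.
Step 4 — Series with R1: Z_total = R1 + (R2 || L) = 63.1 + j0.3215 Ω = 63.1∠0.3° Ω.
Step 5 — Source phasor: V = 7.29∠158.9° V = -6.801 + j2.624 V.
Step 6 — Current: I = V / Z = -0.1076 + j0.04214 A = 0.1155∠158.6° A.
Step 7 — Complex power: S = V·I* = 0.8422 + j0.004292 VA.
Step 8 — Real power: P = Re(S) = 0.8422 W.
Step 9 — Reactive power: Q = Im(S) = 0.004292 VAR.
Step 10 — Apparent power: |S| = 0.8422 VA.
Step 11 — Power factor: PF = P/|S| = 1 (lagging).

(a) P = 0.8422 W  (b) Q = 0.004292 VAR  (c) S = 0.8422 VA  (d) PF = 1 (lagging)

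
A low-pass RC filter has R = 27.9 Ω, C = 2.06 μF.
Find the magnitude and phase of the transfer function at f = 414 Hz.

Step 1 — Angular frequency: ω = 2π·414 = 2601 rad/s.
Step 2 — Transfer function: H(jω) = 1/(1 + jωRC).
Step 3 — Denominator: 1 + jωRC = 1 + j·2601·27.9·2.06e-06 = 1 + j0.1495.
Step 4 — H = 0.9781 - j0.1462.
Step 5 — Magnitude: |H| = 0.989 (-0.1 dB); phase: φ = -8.5°.

|H| = 0.989 (-0.1 dB), φ = -8.5°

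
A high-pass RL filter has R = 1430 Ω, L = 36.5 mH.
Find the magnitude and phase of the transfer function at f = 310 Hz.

Step 1 — Angular frequency: ω = 2π·310 = 1948 rad/s.
Step 2 — Transfer function: H(jω) = jωL/(R + jωL).
Step 3 — Numerator jωL = j·71.09; denominator R + jωL = 1430 + j71.09.
Step 4 — H = 0.002466 + j0.04959.
Step 5 — Magnitude: |H| = 0.04965 (-26.1 dB); phase: φ = 87.2°.

|H| = 0.04965 (-26.1 dB), φ = 87.2°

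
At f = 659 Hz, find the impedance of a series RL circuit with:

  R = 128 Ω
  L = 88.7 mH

Step 1 — Angular frequency: ω = 2π·f = 2π·659 = 4141 rad/s.
Step 2 — Component impedances:
  R: Z = R = 128 Ω
  L: Z = jωL = j·4141·0.0887 = 0 + j367.3 Ω
Step 3 — Series combination: Z_total = R + L = 128 + j367.3 Ω = 388.9∠70.8° Ω.

Z = 128 + j367.3 Ω = 388.9∠70.8° Ω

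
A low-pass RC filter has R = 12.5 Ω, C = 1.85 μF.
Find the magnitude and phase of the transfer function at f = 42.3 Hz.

Step 1 — Angular frequency: ω = 2π·42.3 = 265.8 rad/s.
Step 2 — Transfer function: H(jω) = 1/(1 + jωRC).
Step 3 — Denominator: 1 + jωRC = 1 + j·265.8·12.5·1.85e-06 = 1 + j0.006146.
Step 4 — H = 1 - j0.006146.
Step 5 — Magnitude: |H| = 1 (-0.0 dB); phase: φ = -0.4°.

|H| = 1 (-0.0 dB), φ = -0.4°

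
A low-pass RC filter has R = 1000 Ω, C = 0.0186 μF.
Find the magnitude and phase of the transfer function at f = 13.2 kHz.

Step 1 — Angular frequency: ω = 2π·1.32e+04 = 8.294e+04 rad/s.
Step 2 — Transfer function: H(jω) = 1/(1 + jωRC).
Step 3 — Denominator: 1 + jωRC = 1 + j·8.294e+04·1000·1.86e-08 = 1 + j1.543.
Step 4 — H = 0.2959 - j0.4564.
Step 5 — Magnitude: |H| = 0.5439 (-5.3 dB); phase: φ = -57.0°.

|H| = 0.5439 (-5.3 dB), φ = -57.0°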